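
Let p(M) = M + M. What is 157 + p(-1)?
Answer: 155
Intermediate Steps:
p(M) = 2*M
157 + p(-1) = 157 + 2*(-1) = 157 - 2 = 155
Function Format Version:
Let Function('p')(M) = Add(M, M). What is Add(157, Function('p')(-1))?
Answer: 155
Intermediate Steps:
Function('p')(M) = Mul(2, M)
Add(157, Function('p')(-1)) = Add(157, Mul(2, -1)) = Add(157, -2) = 155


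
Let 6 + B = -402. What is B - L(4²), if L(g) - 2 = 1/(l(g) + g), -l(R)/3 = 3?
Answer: -2871/7 ≈ -410.14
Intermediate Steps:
B = -408 (B = -6 - 402 = -408)
l(R) = -9 (l(R) = -3*3 = -9)
L(g) = 2 + 1/(-9 + g)
B - L(4²) = -408 - (-17 + 2*4²)/(-9 + 4²) = -408 - (-17 + 2*16)/(-9 + 16) = -408 - (-17 + 32)/7 = -408 - 15/7 = -2871/7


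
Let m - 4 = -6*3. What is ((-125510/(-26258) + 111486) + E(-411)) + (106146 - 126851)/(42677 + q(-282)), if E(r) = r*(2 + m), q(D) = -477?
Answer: 12900609506691/110808760 ≈ 1.1642e+5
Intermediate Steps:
m = -14 (m = 4 - 6*3 = 4 - 18 = -14)
E(r) = -12*r (E(r) = r*(2 - 14) = r*(-12) = -12*r)
((-125510/(-26258) + 111486) + E(-411)) + (106146 - 126851)/(42677 + q(-282)) = ((-125510/(-26258) + 111486) - 12*(-411)) + (106146 - 126851)/(42677 - 477) = ((-125510*(-1/26258) + 111486) + 4932) - 20705/42200 = ((62755/13129 + 111486) + 4932) - 20705*1/42200 = (1463762449/13129 + 4932) - 4141/8440 = 1528514677/13129 - 4141/8440 = 12900609506691/110808760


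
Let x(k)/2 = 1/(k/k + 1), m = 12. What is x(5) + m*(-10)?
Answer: -119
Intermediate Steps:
x(k) = 1 (x(k) = 2/(k/k + 1) = 2/(1 + 1) = 2/2 = 2*(½) = 1)
x(5) + m*(-10) = 1 + 12*(-10) = 1 - 120 = -119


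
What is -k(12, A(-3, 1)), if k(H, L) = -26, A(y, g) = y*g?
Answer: 26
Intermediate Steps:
A(y, g) = g*y
-k(12, A(-3, 1)) = -1*(-26) = 26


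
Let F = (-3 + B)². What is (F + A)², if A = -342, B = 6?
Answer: 110889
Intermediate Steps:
F = 9 (F = (-3 + 6)² = 3² = 9)
(F + A)² = (9 - 342)² = (-333)² = 110889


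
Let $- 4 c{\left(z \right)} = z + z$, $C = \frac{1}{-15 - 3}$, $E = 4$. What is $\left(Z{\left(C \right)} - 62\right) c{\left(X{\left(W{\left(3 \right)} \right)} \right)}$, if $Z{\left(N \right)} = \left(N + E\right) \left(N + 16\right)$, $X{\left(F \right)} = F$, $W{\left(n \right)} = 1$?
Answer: $- \frac{289}{648} \approx -0.44599$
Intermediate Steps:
$C = - \frac{1}{18}$ ($C = \frac{1}{-18} = - \frac{1}{18} \approx -0.055556$)
$Z{\left(N \right)} = \left(4 + N\right) \left(16 + N\right)$ ($Z{\left(N \right)} = \left(N + 4\right) \left(N + 16\right) = \left(4 + N\right) \left(16 + N\right)$)
$c{\left(z \right)} = - \frac{z}{2}$ ($c{\left(z \right)} = - \frac{z + z}{4} = - \frac{2 z}{4} = - \frac{z}{2}$)
$\left(Z{\left(C \right)} - 62\right) c{\left(X{\left(W{\left(3 \right)} \right)} \right)} = \left(\left(64 + \left(- \frac{1}{18}\right)^{2} + 20 \left(- \frac{1}{18}\right)\right) - 62\right) \left(\left(- \frac{1}{2}\right) 1\right) = \left(\left(64 + \frac{1}{324} - \frac{10}{9}\right) - 62\right) \left(- \frac{1}{2}\right) = \left(\frac{20377}{324} - 62\right) \left(- \frac{1}{2}\right) = \frac{289}{324} \left(- \frac{1}{2}\right) = - \frac{289}{648}$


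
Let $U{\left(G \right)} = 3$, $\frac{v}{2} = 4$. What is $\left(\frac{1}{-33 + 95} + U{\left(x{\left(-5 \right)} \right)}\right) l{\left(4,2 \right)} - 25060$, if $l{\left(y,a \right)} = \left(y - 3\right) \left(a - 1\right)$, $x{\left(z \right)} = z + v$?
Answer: $- \frac{1553533}{62} \approx -25057.0$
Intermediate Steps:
$v = 8$ ($v = 2 \cdot 4 = 8$)
$x{\left(z \right)} = 8 + z$ ($x{\left(z \right)} = z + 8 = 8 + z$)
$l{\left(y,a \right)} = \left(-1 + a\right) \left(-3 + y\right)$ ($l{\left(y,a \right)} = \left(-3 + y\right) \left(-1 + a\right) = \left(-1 + a\right) \left(-3 + y\right)$)
$\left(\frac{1}{-33 + 95} + U{\left(x{\left(-5 \right)} \right)}\right) l{\left(4,2 \right)} - 25060 = \left(\frac{1}{-33 + 95} + 3\right) \left(3 - 4 - 6 + 2 \cdot 4\right) - 25060 = \left(\frac{1}{62} + 3\right) \left(3 - 4 - 6 + 8\right) - 25060 = \left(\frac{1}{62} + 3\right) 1 - 25060 = \frac{187}{62} \cdot 1 - 25060 = \frac{187}{62} - 25060 = - \frac{1553533}{62}$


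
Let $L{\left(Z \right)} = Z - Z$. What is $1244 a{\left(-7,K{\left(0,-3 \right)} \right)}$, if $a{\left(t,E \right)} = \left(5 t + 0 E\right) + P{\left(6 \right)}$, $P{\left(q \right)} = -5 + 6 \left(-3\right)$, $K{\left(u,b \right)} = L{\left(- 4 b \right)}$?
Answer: $-72152$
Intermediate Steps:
$L{\left(Z \right)} = 0$
$K{\left(u,b \right)} = 0$
$P{\left(q \right)} = -23$ ($P{\left(q \right)} = -5 - 18 = -23$)
$a{\left(t,E \right)} = -23 + 5 t$ ($a{\left(t,E \right)} = \left(5 t + 0 E\right) - 23 = \left(5 t + 0\right) - 23 = 5 t - 23 = -23 + 5 t$)
$1244 a{\left(-7,K{\left(0,-3 \right)} \right)} = 1244 \left(-23 + 5 \left(-7\right)\right) = 1244 \left(-23 - 35\right) = 1244 \left(-58\right) = -72152$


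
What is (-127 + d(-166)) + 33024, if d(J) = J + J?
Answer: 32565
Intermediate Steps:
d(J) = 2*J
(-127 + d(-166)) + 33024 = (-127 + 2*(-166)) + 33024 = (-127 - 332) + 33024 = -459 + 33024 = 32565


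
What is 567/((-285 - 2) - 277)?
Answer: -189/188 ≈ -1.0053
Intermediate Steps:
567/((-285 - 2) - 277) = 567/(-287 - 277) = 567/(-564) = 567*(-1/564) = -189/188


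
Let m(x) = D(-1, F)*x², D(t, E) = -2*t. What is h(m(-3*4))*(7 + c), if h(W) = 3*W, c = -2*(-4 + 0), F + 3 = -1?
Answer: 12960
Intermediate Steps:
F = -4 (F = -3 - 1 = -4)
c = 8 (c = -2*(-4) = 8)
m(x) = 2*x² (m(x) = (-2*(-1))*x² = 2*x²)
h(m(-3*4))*(7 + c) = (3*(2*(-3*4)²))*(7 + 8) = (3*(2*(-12)²))*15 = (3*(2*144))*15 = (3*288)*15 = 864*15 = 12960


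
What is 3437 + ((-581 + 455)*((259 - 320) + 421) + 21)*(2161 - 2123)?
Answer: -1719445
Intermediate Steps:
3437 + ((-581 + 455)*((259 - 320) + 421) + 21)*(2161 - 2123) = 3437 + (-126*(-61 + 421) + 21)*38 = 3437 + (-126*360 + 21)*38 = 3437 + (-45360 + 21)*38 = 3437 - 45339*38 = 3437 - 1722882 = -1719445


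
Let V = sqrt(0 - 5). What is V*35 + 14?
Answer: 14 + 35*I*sqrt(5) ≈ 14.0 + 78.262*I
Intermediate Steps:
V = I*sqrt(5) (V = sqrt(-5) = I*sqrt(5) ≈ 2.2361*I)
V*35 + 14 = (I*sqrt(5))*35 + 14 = 35*I*sqrt(5) + 14 = 14 + 35*I*sqrt(5)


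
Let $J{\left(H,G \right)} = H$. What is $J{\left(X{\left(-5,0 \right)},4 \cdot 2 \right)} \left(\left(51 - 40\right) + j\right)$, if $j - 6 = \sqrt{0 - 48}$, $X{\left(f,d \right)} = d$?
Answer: $0$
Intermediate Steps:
$j = 6 + 4 i \sqrt{3}$ ($j = 6 + \sqrt{0 - 48} = 6 + \sqrt{-48} = 6 + 4 i \sqrt{3} \approx 6.0 + 6.9282 i$)
$J{\left(X{\left(-5,0 \right)},4 \cdot 2 \right)} \left(\left(51 - 40\right) + j\right) = 0 \left(\left(51 - 40\right) + \left(6 + 4 i \sqrt{3}\right)\right) = 0 \left(11 + \left(6 + 4 i \sqrt{3}\right)\right) = 0 \left(17 + 4 i \sqrt{3}\right) = 0$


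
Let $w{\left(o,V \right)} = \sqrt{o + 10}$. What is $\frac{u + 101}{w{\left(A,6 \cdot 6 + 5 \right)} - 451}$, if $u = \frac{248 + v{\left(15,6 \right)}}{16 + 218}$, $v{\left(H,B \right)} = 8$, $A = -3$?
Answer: $- \frac{5387195}{23797098} - \frac{11945 \sqrt{7}}{23797098} \approx -0.22771$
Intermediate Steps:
$w{\left(o,V \right)} = \sqrt{10 + o}$
$u = \frac{128}{117}$ ($u = \frac{248 + 8}{16 + 218} = \frac{256}{234} = 256 \cdot \frac{1}{234} = \frac{128}{117} \approx 1.094$)
$\frac{u + 101}{w{\left(A,6 \cdot 6 + 5 \right)} - 451} = \frac{\frac{128}{117} + 101}{\sqrt{10 - 3} - 451} = \frac{11945}{117 \left(\sqrt{7} - 451\right)} = \frac{11945}{117 \left(-451 + \sqrt{7}\right)}$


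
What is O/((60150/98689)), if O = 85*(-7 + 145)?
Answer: 38587399/2005 ≈ 19246.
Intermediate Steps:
O = 11730 (O = 85*138 = 11730)
O/((60150/98689)) = 11730/((60150/98689)) = 11730/((60150*(1/98689))) = 11730/(60150/98689) = 11730*(98689/60150) = 38587399/2005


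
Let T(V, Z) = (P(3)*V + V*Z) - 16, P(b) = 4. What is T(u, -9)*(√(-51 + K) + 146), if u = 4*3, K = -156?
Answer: -11096 - 228*I*√23 ≈ -11096.0 - 1093.4*I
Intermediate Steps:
u = 12
T(V, Z) = -16 + 4*V + V*Z (T(V, Z) = (4*V + V*Z) - 16 = -16 + 4*V + V*Z)
T(u, -9)*(√(-51 + K) + 146) = (-16 + 4*12 + 12*(-9))*(√(-51 - 156) + 146) = (-16 + 48 - 108)*(√(-207) + 146) = -76*(3*I*√23 + 146) = -76*(146 + 3*I*√23) = -11096 - 228*I*√23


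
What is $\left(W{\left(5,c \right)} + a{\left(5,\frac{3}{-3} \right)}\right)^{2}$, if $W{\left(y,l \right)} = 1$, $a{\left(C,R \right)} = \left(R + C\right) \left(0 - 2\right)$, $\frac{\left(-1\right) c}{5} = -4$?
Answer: $49$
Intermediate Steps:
$c = 20$ ($c = \left(-5\right) \left(-4\right) = 20$)
$a{\left(C,R \right)} = - 2 C - 2 R$ ($a{\left(C,R \right)} = \left(C + R\right) \left(-2\right) = - 2 C - 2 R$)
$\left(W{\left(5,c \right)} + a{\left(5,\frac{3}{-3} \right)}\right)^{2} = \left(1 - \left(10 + 2 \frac{3}{-3}\right)\right)^{2} = \left(1 - \left(10 + 2 \cdot 3 \left(- \frac{1}{3}\right)\right)\right)^{2} = \left(1 - 8\right)^{2} = \left(-7\right)^{2} = 49$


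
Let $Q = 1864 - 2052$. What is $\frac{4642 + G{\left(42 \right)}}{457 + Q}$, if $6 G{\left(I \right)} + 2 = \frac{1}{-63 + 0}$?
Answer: $\frac{1754549}{101682} \approx 17.255$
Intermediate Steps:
$Q = -188$
$G{\left(I \right)} = - \frac{127}{378}$ ($G{\left(I \right)} = - \frac{1}{3} + \frac{1}{6 \left(-63 + 0\right)} = - \frac{1}{3} + \frac{1}{6 \left(-63\right)} = - \frac{1}{3} + \frac{1}{6} \left(- \frac{1}{63}\right) = - \frac{1}{3} - \frac{1}{378} = - \frac{127}{378}$)
$\frac{4642 + G{\left(42 \right)}}{457 + Q} = \frac{4642 - \frac{127}{378}}{457 - 188} = \frac{1754549}{378 \cdot 269} = \frac{1754549}{378} \cdot \frac{1}{269} = \frac{1754549}{101682}$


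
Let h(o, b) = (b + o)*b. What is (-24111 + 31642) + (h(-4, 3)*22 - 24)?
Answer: 7441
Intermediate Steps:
h(o, b) = b*(b + o)
(-24111 + 31642) + (h(-4, 3)*22 - 24) = (-24111 + 31642) + ((3*(3 - 4))*22 - 24) = 7531 + ((3*(-1))*22 - 24) = 7531 + (-3*22 - 24) = 7531 + (-66 - 24) = 7531 - 90 = 7441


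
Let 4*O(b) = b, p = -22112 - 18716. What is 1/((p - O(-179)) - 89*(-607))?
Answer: 4/52959 ≈ 7.5530e-5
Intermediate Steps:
p = -40828
O(b) = b/4
1/((p - O(-179)) - 89*(-607)) = 1/((-40828 - (-179)/4) - 89*(-607)) = 1/((-40828 - 1*(-179/4)) + 54023) = 1/((-40828 + 179/4) + 54023) = 1/(-163133/4 + 54023) = 1/(52959/4) = 4/52959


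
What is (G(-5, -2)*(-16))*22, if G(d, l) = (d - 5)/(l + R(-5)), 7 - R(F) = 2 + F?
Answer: 440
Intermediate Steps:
R(F) = 5 - F (R(F) = 7 - (2 + F) = 7 + (-2 - F) = 5 - F)
G(d, l) = (-5 + d)/(10 + l) (G(d, l) = (d - 5)/(l + (5 - 1*(-5))) = (-5 + d)/(l + (5 + 5)) = (-5 + d)/(l + 10) = (-5 + d)/(10 + l))
(G(-5, -2)*(-16))*22 = (((-5 - 5)/(10 - 2))*(-16))*22 = ((-10/8)*(-16))*22 = (((⅛)*(-10))*(-16))*22 = -5/4*(-16)*22 = 20*22 = 440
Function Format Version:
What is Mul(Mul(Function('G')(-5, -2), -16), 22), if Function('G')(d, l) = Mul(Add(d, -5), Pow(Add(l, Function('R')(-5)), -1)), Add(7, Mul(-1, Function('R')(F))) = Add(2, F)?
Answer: 440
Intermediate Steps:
Function('R')(F) = Add(5, Mul(-1, F)) (Function('R')(F) = Add(7, Mul(-1, Add(2, F))) = Add(7, Add(-2, Mul(-1, F))) = Add(5, Mul(-1, F)))
Function('G')(d, l) = Mul(Pow(Add(10, l), -1), Add(-5, d)) (Function('G')(d, l) = Mul(Add(d, -5), Pow(Add(l, Add(5, Mul(-1, -5))), -1)) = Mul(Add(-5, d), Pow(Add(l, Add(5, 5)), -1)) = Mul(Add(-5, d), Pow(Add(l, 10), -1)) = Mul(Add(-5, d), Pow(Add(10, l), -1)) = Mul(Pow(Add(10, l), -1), Add(-5, d)))
Mul(Mul(Function('G')(-5, -2), -16), 22) = Mul(Mul(Mul(Pow(Add(10, -2), -1), Add(-5, -5)), -16), 22) = Mul(Mul(Mul(Pow(8, -1), -10), -16), 22) = Mul(Mul(Mul(Rational(1, 8), -10), -16), 22) = Mul(Mul(Rational(-5, 4), -16), 22) = Mul(20, 22) = 440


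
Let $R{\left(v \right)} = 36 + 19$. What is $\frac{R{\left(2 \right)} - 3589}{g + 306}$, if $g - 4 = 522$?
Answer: $- \frac{1767}{416} \approx -4.2476$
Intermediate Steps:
$R{\left(v \right)} = 55$
$g = 526$ ($g = 4 + 522 = 526$)
$\frac{R{\left(2 \right)} - 3589}{g + 306} = \frac{55 - 3589}{526 + 306} = - \frac{3534}{832} = \left(-3534\right) \frac{1}{832} = - \frac{1767}{416}$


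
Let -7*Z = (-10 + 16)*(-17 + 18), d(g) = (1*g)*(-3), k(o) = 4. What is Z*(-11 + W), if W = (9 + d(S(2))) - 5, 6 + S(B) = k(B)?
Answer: 6/7 ≈ 0.85714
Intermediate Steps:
S(B) = -2 (S(B) = -6 + 4 = -2)
d(g) = -3*g (d(g) = g*(-3) = -3*g)
W = 10 (W = (9 - 3*(-2)) - 5 = (9 + 6) - 5 = 15 - 5 = 10)
Z = -6/7 (Z = -(-10 + 16)*(-17 + 18)/7 = -6/7 ≈ -0.85714)
Z*(-11 + W) = -6*(-11 + 10)/7 = -6/7*(-1) = 6/7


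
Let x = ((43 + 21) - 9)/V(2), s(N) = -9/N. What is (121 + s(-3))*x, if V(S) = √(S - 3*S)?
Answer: -3410*I ≈ -3410.0*I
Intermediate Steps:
V(S) = √2*√(-S) (V(S) = √(-2*S) = √2*√(-S))
x = -55*I/2 (x = ((43 + 21) - 9)/((√2*√(-1*2))) = (64 - 9)/((√2*√(-2))) = 55/((√2*(I*√2))) = 55/((2*I)) = 55*(-I/2) = -55*I/2 ≈ -27.5*I)
(121 + s(-3))*x = (121 - 9/(-3))*(-55*I/2) = (121 - 9*(-⅓))*(-55*I/2) = (121 + 3)*(-55*I/2) = 124*(-55*I/2) = -3410*I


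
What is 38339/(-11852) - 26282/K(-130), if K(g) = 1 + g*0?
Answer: -311532603/11852 ≈ -26285.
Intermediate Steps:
K(g) = 1 (K(g) = 1 + 0 = 1)
38339/(-11852) - 26282/K(-130) = 38339/(-11852) - 26282/1 = 38339*(-1/11852) - 26282*1 = -38339/11852 - 26282 = -311532603/11852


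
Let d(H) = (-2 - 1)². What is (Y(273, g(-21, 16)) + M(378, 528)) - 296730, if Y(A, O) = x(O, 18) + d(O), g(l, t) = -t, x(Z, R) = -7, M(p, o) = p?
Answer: -296350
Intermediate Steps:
d(H) = 9 (d(H) = (-3)² = 9)
Y(A, O) = 2 (Y(A, O) = -7 + 9 = 2)
(Y(273, g(-21, 16)) + M(378, 528)) - 296730 = (2 + 378) - 296730 = 380 - 296730 = -296350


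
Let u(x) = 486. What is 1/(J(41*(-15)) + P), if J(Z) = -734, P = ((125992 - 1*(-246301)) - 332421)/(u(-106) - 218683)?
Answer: -31171/22885210 ≈ -0.0013621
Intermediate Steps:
P = -5696/31171 (P = ((125992 - 1*(-246301)) - 332421)/(486 - 218683) = ((125992 + 246301) - 332421)/(-218197) = (372293 - 332421)*(-1/218197) = 39872*(-1/218197) = -5696/31171 ≈ -0.18273)
1/(J(41*(-15)) + P) = 1/(-734 - 5696/31171) = 1/(-22885210/31171) = -31171/22885210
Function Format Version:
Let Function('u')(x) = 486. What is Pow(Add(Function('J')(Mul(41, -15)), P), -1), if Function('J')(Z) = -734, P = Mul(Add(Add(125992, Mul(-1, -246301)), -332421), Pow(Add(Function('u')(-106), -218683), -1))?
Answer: Rational(-31171, 22885210) ≈ -0.0013621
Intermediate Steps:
P = Rational(-5696, 31171) (P = Mul(Add(Add(125992, Mul(-1, -246301)), -332421), Pow(Add(486, -218683), -1)) = Mul(Add(Add(125992, 246301), -332421), Pow(-218197, -1)) = Mul(Add(372293, -332421), Rational(-1, 218197)) = Mul(39872, Rational(-1, 218197)) = Rational(-5696, 31171) ≈ -0.18273)
Pow(Add(Function('J')(Mul(41, -15)), P), -1) = Pow(Add(-734, Rational(-5696, 31171)), -1) = Pow(Rational(-22885210, 31171), -1) = Rational(-31171, 22885210)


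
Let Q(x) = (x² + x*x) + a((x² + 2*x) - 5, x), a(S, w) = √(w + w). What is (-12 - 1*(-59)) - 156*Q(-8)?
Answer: -19921 - 624*I ≈ -19921.0 - 624.0*I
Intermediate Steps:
a(S, w) = √2*√w (a(S, w) = √(2*w) = √2*√w)
Q(x) = 2*x² + √2*√x (Q(x) = (x² + x*x) + √2*√x = (x² + x²) + √2*√x = 2*x² + √2*√x)
(-12 - 1*(-59)) - 156*Q(-8) = (-12 - 1*(-59)) - 156*(2*(-8)² + √2*√(-8)) = (-12 + 59) - 156*(2*64 + √2*(2*I*√2)) = 47 - 156*(128 + 4*I) = 47 + (-19968 - 624*I) = -19921 - 624*I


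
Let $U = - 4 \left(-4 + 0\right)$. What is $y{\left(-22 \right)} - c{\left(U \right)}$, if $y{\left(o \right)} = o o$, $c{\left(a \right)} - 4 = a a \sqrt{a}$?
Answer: $-544$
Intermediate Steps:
$U = 16$ ($U = \left(-4\right) \left(-4\right) = 16$)
$c{\left(a \right)} = 4 + a^{\frac{5}{2}}$ ($c{\left(a \right)} = 4 + a a \sqrt{a} = 4 + a^{2} \sqrt{a} = 4 + a^{\frac{5}{2}}$)
$y{\left(o \right)} = o^{2}$
$y{\left(-22 \right)} - c{\left(U \right)} = \left(-22\right)^{2} - \left(4 + 16^{\frac{5}{2}}\right) = 484 - \left(4 + 1024\right) = 484 - 1028 = -544$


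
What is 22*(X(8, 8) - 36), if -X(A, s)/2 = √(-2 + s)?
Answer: -792 - 44*√6 ≈ -899.78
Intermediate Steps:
X(A, s) = -2*√(-2 + s)
22*(X(8, 8) - 36) = 22*(-2*√(-2 + 8) - 36) = 22*(-2*√6 - 36) = 22*(-36 - 2*√6) = -792 - 44*√6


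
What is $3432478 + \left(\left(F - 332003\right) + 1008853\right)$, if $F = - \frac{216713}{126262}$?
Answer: $\frac{518851755223}{126262} \approx 4.1093 \cdot 10^{6}$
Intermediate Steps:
$F = - \frac{216713}{126262}$ ($F = \left(-216713\right) \frac{1}{126262} = - \frac{216713}{126262} \approx -1.7164$)
$3432478 + \left(\left(F - 332003\right) + 1008853\right) = 3432478 + \left(\left(- \frac{216713}{126262} - 332003\right) + 1008853\right) = 3432478 + \left(- \frac{41919579499}{126262} + 1008853\right) = 3432478 + \frac{85460217987}{126262} = \frac{518851755223}{126262}$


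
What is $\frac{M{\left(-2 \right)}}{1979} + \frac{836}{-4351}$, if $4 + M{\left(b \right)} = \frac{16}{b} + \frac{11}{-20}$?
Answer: $- \frac{1798999}{9063820} \approx -0.19848$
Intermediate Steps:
$M{\left(b \right)} = - \frac{91}{20} + \frac{16}{b}$ ($M{\left(b \right)} = -4 + \left(\frac{16}{b} + \frac{11}{-20}\right) = -4 + \left(\frac{16}{b} + 11 \left(- \frac{1}{20}\right)\right) = -4 - \left(\frac{11}{20} - \frac{16}{b}\right) = - \frac{91}{20} + \frac{16}{b}$)
$\frac{M{\left(-2 \right)}}{1979} + \frac{836}{-4351} = \frac{- \frac{91}{20} + \frac{16}{-2}}{1979} + \frac{836}{-4351} = \left(- \frac{91}{20} + 16 \left(- \frac{1}{2}\right)\right) \frac{1}{1979} + 836 \left(- \frac{1}{4351}\right) = \left(- \frac{91}{20} - 8\right) \frac{1}{1979} - \frac{44}{229} = \left(- \frac{251}{20}\right) \frac{1}{1979} - \frac{44}{229} = - \frac{251}{39580} - \frac{44}{229} = - \frac{1798999}{9063820}$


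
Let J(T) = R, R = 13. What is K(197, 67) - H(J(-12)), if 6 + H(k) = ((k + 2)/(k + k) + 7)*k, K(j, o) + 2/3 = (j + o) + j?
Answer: 2207/6 ≈ 367.83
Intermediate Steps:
K(j, o) = -2/3 + o + 2*j (K(j, o) = -2/3 + ((j + o) + j) = -2/3 + (o + 2*j) = -2/3 + o + 2*j)
J(T) = 13
H(k) = -6 + k*(7 + (2 + k)/(2*k)) (H(k) = -6 + ((k + 2)/(k + k) + 7)*k = -6 + ((2 + k)/((2*k)) + 7)*k = -6 + ((2 + k)*(1/(2*k)) + 7)*k = -6 + ((2 + k)/(2*k) + 7)*k = -6 + (7 + (2 + k)/(2*k))*k = -6 + k*(7 + (2 + k)/(2*k)))
K(197, 67) - H(J(-12)) = (-2/3 + 67 + 2*197) - (-5 + (15/2)*13) = (-2/3 + 67 + 394) - (-5 + 195/2) = 1381/3 - 1*185/2 = 1381/3 - 185/2 = 2207/6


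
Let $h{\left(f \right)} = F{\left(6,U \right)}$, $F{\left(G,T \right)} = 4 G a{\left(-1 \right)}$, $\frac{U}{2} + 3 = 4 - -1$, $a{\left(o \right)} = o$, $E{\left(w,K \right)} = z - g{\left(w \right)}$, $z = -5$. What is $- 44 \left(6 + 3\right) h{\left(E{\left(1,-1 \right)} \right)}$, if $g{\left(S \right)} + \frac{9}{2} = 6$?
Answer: $9504$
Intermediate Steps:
$g{\left(S \right)} = \frac{3}{2}$ ($g{\left(S \right)} = - \frac{9}{2} + 6 = \frac{3}{2}$)
$E{\left(w,K \right)} = - \frac{13}{2}$ ($E{\left(w,K \right)} = -5 - \frac{3}{2} = - \frac{13}{2}$)
$U = 4$ ($U = -6 + 2 \left(4 - -1\right) = -6 + 2 \left(4 + 1\right) = -6 + 2 \cdot 5 = -6 + 10 = 4$)
$F{\left(G,T \right)} = - 4 G$ ($F{\left(G,T \right)} = 4 G \left(-1\right) = - 4 G$)
$h{\left(f \right)} = -24$ ($h{\left(f \right)} = \left(-4\right) 6 = -24$)
$- 44 \left(6 + 3\right) h{\left(E{\left(1,-1 \right)} \right)} = - 44 \left(6 + 3\right) \left(-24\right) = \left(-44\right) 9 \left(-24\right) = \left(-396\right) \left(-24\right) = 9504$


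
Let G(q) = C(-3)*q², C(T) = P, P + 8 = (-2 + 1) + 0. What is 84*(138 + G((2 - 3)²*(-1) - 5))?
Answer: -15624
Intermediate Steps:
P = -9 (P = -8 + ((-2 + 1) + 0) = -8 + (-1 + 0) = -8 - 1 = -9)
C(T) = -9
G(q) = -9*q²
84*(138 + G((2 - 3)²*(-1) - 5)) = 84*(138 - 9*((2 - 3)²*(-1) - 5)²) = 84*(138 - 9*((-1)²*(-1) - 5)²) = 84*(138 - 9*(1*(-1) - 5)²) = 84*(138 - 9*(-1 - 5)²) = 84*(138 - 9*(-6)²) = 84*(138 - 9*36) = 84*(138 - 324) = 84*(-186) = -15624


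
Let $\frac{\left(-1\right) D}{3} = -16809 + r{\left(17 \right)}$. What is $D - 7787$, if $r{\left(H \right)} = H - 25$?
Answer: $42664$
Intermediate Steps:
$r{\left(H \right)} = -25 + H$
$D = 50451$ ($D = - 3 \left(-16809 + \left(-25 + 17\right)\right) = - 3 \left(-16809 - 8\right) = \left(-3\right) \left(-16817\right) = 50451$)
$D - 7787 = 50451 - 7787 = 42664$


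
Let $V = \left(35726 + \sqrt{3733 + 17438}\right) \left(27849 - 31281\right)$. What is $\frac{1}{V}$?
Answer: $- \frac{17863}{2190175252980} + \frac{\sqrt{21171}}{4380350505960} \approx -8.1228 \cdot 10^{-9}$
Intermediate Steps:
$V = -122611632 - 3432 \sqrt{21171}$ ($V = \left(35726 + \sqrt{21171}\right) \left(-3432\right) = -122611632 - 3432 \sqrt{21171} \approx -1.2311 \cdot 10^{8}$)
$\frac{1}{V} = \frac{1}{-122611632 - 3432 \sqrt{21171}}$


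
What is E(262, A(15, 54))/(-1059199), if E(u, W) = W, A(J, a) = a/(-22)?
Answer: 27/11651189 ≈ 2.3174e-6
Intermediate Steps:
A(J, a) = -a/22 (A(J, a) = a*(-1/22) = -a/22)
E(262, A(15, 54))/(-1059199) = -1/22*54/(-1059199) = -27/11*(-1/1059199) = 27/11651189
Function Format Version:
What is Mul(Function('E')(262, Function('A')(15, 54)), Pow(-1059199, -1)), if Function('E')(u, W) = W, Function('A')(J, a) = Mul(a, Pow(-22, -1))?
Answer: Rational(27, 11651189) ≈ 2.3174e-6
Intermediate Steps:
Function('A')(J, a) = Mul(Rational(-1, 22), a) (Function('A')(J, a) = Mul(a, Rational(-1, 22)) = Mul(Rational(-1, 22), a))
Mul(Function('E')(262, Function('A')(15, 54)), Pow(-1059199, -1)) = Mul(Mul(Rational(-1, 22), 54), Pow(-1059199, -1)) = Mul(Rational(-27, 11), Rational(-1, 1059199)) = Rational(27, 11651189)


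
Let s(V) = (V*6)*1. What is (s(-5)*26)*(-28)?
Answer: 21840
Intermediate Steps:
s(V) = 6*V (s(V) = (6*V)*1 = 6*V)
(s(-5)*26)*(-28) = ((6*(-5))*26)*(-28) = -30*26*(-28) = -780*(-28) = 21840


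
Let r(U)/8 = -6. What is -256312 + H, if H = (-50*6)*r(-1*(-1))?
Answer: -241912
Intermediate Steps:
r(U) = -48 (r(U) = 8*(-6) = -48)
H = 14400 (H = -50*6*(-48) = -300*(-48) = 14400)
-256312 + H = -256312 + 14400 = -241912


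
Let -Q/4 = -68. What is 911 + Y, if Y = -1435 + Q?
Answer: -252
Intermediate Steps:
Q = 272 (Q = -4*(-68) = 272)
Y = -1163 (Y = -1435 + 272 = -1163)
911 + Y = 911 - 1163 = -252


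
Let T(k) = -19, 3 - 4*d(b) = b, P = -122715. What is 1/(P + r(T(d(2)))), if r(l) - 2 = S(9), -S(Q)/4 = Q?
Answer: -1/122749 ≈ -8.1467e-6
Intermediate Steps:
S(Q) = -4*Q
d(b) = 3/4 - b/4
r(l) = -34 (r(l) = 2 - 4*9 = 2 - 36 = -34)
1/(P + r(T(d(2)))) = 1/(-122715 - 34) = 1/(-122749) = -1/122749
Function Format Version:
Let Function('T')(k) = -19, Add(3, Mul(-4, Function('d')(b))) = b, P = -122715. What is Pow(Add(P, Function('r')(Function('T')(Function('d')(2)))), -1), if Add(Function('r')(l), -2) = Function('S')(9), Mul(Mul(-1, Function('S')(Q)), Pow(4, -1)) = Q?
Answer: Rational(-1, 122749) ≈ -8.1467e-6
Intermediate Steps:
Function('S')(Q) = Mul(-4, Q)
Function('d')(b) = Add(Rational(3, 4), Mul(Rational(-1, 4), b))
Function('r')(l) = -34 (Function('r')(l) = Add(2, Mul(-4, 9)) = Add(2, -36) = -34)
Pow(Add(P, Function('r')(Function('T')(Function('d')(2)))), -1) = Pow(Add(-122715, -34), -1) = Pow(-122749, -1) = Rational(-1, 122749)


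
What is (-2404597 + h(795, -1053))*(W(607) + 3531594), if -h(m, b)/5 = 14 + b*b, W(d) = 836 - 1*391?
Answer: -28075160783768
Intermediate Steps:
W(d) = 445 (W(d) = 836 - 391 = 445)
h(m, b) = -70 - 5*b**2 (h(m, b) = -5*(14 + b*b) = -5*(14 + b**2) = -70 - 5*b**2)
(-2404597 + h(795, -1053))*(W(607) + 3531594) = (-2404597 + (-70 - 5*(-1053)**2))*(445 + 3531594) = (-2404597 + (-70 - 5*1108809))*3532039 = (-2404597 + (-70 - 5544045))*3532039 = (-2404597 - 5544115)*3532039 = -7948712*3532039 = -28075160783768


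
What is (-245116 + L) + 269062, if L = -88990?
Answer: -65044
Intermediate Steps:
(-245116 + L) + 269062 = (-245116 - 88990) + 269062 = -334106 + 269062 = -65044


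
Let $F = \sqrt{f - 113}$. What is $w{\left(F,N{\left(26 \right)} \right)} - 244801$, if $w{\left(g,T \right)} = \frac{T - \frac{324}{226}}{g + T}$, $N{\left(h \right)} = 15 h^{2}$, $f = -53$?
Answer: $\frac{- 27662513 \sqrt{166} + 280496736162 i}{113 \left(\sqrt{166} - 10140 i\right)} \approx -2.448 \cdot 10^{5} - 0.0012705 i$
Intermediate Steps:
$F = i \sqrt{166}$ ($F = \sqrt{-53 - 113} = \sqrt{-166} = i \sqrt{166} \approx 12.884 i$)
$w{\left(g,T \right)} = \frac{- \frac{162}{113} + T}{T + g}$ ($w{\left(g,T \right)} = \frac{T - \frac{162}{113}}{T + g} = \frac{- \frac{162}{113} + T}{T + g}$)
$w{\left(F,N{\left(26 \right)} \right)} - 244801 = \frac{- \frac{162}{113} + 15 \cdot 26^{2}}{15 \cdot 26^{2} + i \sqrt{166}} - 244801 = \frac{- \frac{162}{113} + 15 \cdot 676}{15 \cdot 676 + i \sqrt{166}} - 244801 = \frac{- \frac{162}{113} + 10140}{10140 + i \sqrt{166}} - 244801 = \frac{1}{10140 + i \sqrt{166}} \cdot \frac{1145658}{113} - 244801 = \frac{1145658}{113 \left(10140 + i \sqrt{166}\right)} - 244801 = -244801 + \frac{1145658}{113 \left(10140 + i \sqrt{166}\right)}$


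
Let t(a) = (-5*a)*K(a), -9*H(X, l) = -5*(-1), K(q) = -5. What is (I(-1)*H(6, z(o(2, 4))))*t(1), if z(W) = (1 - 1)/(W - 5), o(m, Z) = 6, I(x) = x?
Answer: 125/9 ≈ 13.889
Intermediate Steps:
z(W) = 0 (z(W) = 0/(-5 + W) = 0)
H(X, l) = -5/9 (H(X, l) = -(-5)*(-1)/9 = -1/9*5 = -5/9)
t(a) = 25*a (t(a) = -5*a*(-5) = 25*a)
(I(-1)*H(6, z(o(2, 4))))*t(1) = (-1*(-5/9))*(25*1) = (5/9)*25 = 125/9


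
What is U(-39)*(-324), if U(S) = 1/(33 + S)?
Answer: 54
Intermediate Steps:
U(-39)*(-324) = -324/(33 - 39) = -324/(-6) = -⅙*(-324) = 54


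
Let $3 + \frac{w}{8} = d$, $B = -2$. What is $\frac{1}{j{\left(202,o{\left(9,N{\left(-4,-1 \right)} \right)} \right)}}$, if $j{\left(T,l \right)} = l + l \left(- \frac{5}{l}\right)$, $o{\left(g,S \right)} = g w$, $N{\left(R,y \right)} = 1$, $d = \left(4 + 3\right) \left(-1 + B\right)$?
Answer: $- \frac{1}{1733} \approx -0.00057703$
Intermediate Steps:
$d = -21$ ($d = \left(4 + 3\right) \left(-1 - 2\right) = 7 \left(-3\right) = -21$)
$w = -192$ ($w = -24 + 8 \left(-21\right) = -24 - 168 = -192$)
$o{\left(g,S \right)} = - 192 g$ ($o{\left(g,S \right)} = g \left(-192\right) = - 192 g$)
$j{\left(T,l \right)} = -5 + l$ ($j{\left(T,l \right)} = l - 5 = -5 + l$)
$\frac{1}{j{\left(202,o{\left(9,N{\left(-4,-1 \right)} \right)} \right)}} = \frac{1}{-5 - 1728} = \frac{1}{-1733} = - \frac{1}{1733}$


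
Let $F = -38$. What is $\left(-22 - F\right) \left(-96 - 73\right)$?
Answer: $-2704$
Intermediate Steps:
$\left(-22 - F\right) \left(-96 - 73\right) = \left(-22 - -38\right) \left(-96 - 73\right) = \left(-22 + 38\right) \left(-169\right) = 16 \left(-169\right) = -2704$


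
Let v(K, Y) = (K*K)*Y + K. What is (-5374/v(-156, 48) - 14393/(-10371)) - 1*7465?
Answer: -5022615049241/672946534 ≈ -7463.6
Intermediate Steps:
v(K, Y) = K + Y*K² (v(K, Y) = K²*Y + K = Y*K² + K = K + Y*K²)
(-5374/v(-156, 48) - 14393/(-10371)) - 1*7465 = (-5374*(-1/(156*(1 - 156*48))) - 14393/(-10371)) - 1*7465 = (-5374*(-1/(156*(1 - 7488))) - 14393*(-1/10371)) - 7465 = (-5374/((-156*(-7487))) + 14393/10371) - 7465 = (-5374/1167972 + 14393/10371) - 7465 = (-5374*1/1167972 + 14393/10371) - 7465 = (-2687/583986 + 14393/10371) - 7465 = 930827069/672946534 - 7465 = -5022615049241/672946534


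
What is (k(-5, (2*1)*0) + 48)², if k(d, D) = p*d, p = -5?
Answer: 5329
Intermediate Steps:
k(d, D) = -5*d
(k(-5, (2*1)*0) + 48)² = (-5*(-5) + 48)² = (25 + 48)² = 73² = 5329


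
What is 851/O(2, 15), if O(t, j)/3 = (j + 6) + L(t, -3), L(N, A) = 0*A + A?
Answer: 851/54 ≈ 15.759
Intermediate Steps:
L(N, A) = A (L(N, A) = 0 + A = A)
O(t, j) = 9 + 3*j (O(t, j) = 3*((j + 6) - 3) = 3*((6 + j) - 3) = 3*(3 + j) = 9 + 3*j)
851/O(2, 15) = 851/(9 + 3*15) = 851/(9 + 45) = 851/54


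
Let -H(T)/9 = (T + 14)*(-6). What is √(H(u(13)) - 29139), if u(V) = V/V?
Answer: I*√28329 ≈ 168.31*I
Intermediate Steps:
u(V) = 1
H(T) = 756 + 54*T (H(T) = -9*(T + 14)*(-6) = -9*(14 + T)*(-6) = -9*(-84 - 6*T) = 756 + 54*T)
√(H(u(13)) - 29139) = √((756 + 54*1) - 29139) = √((756 + 54) - 29139) = √(810 - 29139) = √(-28329) = I*√28329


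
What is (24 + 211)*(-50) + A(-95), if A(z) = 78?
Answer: -11672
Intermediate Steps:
(24 + 211)*(-50) + A(-95) = (24 + 211)*(-50) + 78 = 235*(-50) + 78 = -11750 + 78 = -11672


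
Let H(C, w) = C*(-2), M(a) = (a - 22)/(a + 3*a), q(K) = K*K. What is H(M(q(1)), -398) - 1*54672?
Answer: -109323/2 ≈ -54662.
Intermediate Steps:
q(K) = K**2
M(a) = (-22 + a)/(4*a) (M(a) = (-22 + a)/((4*a)) = (-22 + a)*(1/(4*a)) = (-22 + a)/(4*a))
H(C, w) = -2*C
H(M(q(1)), -398) - 1*54672 = -(-22 + 1**2)/(2*(1**2)) - 1*54672 = -(-22 + 1)/(2*1) - 54672 = -(-21)/2 - 54672 = -2*(-21/4) - 54672 = 21/2 - 54672 = -109323/2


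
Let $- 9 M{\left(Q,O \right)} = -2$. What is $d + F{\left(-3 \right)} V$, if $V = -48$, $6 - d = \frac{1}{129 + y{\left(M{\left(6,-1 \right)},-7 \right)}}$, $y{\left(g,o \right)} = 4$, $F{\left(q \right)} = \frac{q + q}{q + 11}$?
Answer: $\frac{5585}{133} \approx 41.992$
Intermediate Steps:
$M{\left(Q,O \right)} = \frac{2}{9}$ ($M{\left(Q,O \right)} = \left(- \frac{1}{9}\right) \left(-2\right) = \frac{2}{9}$)
$F{\left(q \right)} = \frac{2 q}{11 + q}$
$d = \frac{797}{133}$ ($d = 6 - \frac{1}{129 + 4} = 6 - \frac{1}{133} = \frac{797}{133} \approx 5.9925$)
$d + F{\left(-3 \right)} V = \frac{797}{133} + 2 \left(-3\right) \frac{1}{11 - 3} \left(-48\right) = \frac{797}{133} + 2 \left(-3\right) \frac{1}{8} \left(-48\right) = \frac{797}{133} - -36 = \frac{797}{133} + 36 = \frac{5585}{133}$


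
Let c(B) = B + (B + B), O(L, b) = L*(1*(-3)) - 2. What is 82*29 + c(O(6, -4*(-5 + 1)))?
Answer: 2318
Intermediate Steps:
O(L, b) = -2 - 3*L (O(L, b) = L*(-3) - 2 = -3*L - 2 = -2 - 3*L)
c(B) = 3*B (c(B) = B + 2*B = 3*B)
82*29 + c(O(6, -4*(-5 + 1))) = 82*29 + 3*(-2 - 3*6) = 2378 + 3*(-2 - 18) = 2378 + 3*(-20) = 2378 - 60 = 2318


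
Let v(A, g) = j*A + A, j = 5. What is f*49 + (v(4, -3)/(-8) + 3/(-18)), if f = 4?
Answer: 1157/6 ≈ 192.83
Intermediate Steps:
v(A, g) = 6*A (v(A, g) = 5*A + A = 6*A)
f*49 + (v(4, -3)/(-8) + 3/(-18)) = 4*49 + ((6*4)/(-8) + 3/(-18)) = 196 + (24*(-1/8) + 3*(-1/18)) = 196 + (-3 - 1/6) = 196 - 19/6 = 1157/6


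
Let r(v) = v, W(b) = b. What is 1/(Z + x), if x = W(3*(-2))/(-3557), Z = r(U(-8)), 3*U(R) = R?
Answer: -10671/28438 ≈ -0.37524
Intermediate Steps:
U(R) = R/3
Z = -8/3 (Z = (1/3)*(-8) = -8/3 ≈ -2.6667)
x = 6/3557 (x = (3*(-2))/(-3557) = -6*(-1/3557) = 6/3557 ≈ 0.0016868)
1/(Z + x) = 1/(-8/3 + 6/3557) = 1/(-28438/10671) = -10671/28438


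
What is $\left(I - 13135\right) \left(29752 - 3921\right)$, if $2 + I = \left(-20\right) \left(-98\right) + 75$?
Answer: $-286775762$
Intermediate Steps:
$I = 2033$ ($I = -2 + \left(\left(-20\right) \left(-98\right) + 75\right) = -2 + \left(1960 + 75\right) = -2 + 2035 = 2033$)
$\left(I - 13135\right) \left(29752 - 3921\right) = \left(2033 - 13135\right) \left(29752 - 3921\right) = - 11102 \left(29752 - 3921\right) = \left(-11102\right) 25831 = -286775762$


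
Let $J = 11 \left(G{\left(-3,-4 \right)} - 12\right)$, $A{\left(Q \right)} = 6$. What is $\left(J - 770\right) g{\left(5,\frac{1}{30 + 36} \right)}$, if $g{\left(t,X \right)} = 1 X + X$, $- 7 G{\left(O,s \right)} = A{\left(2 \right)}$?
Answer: $- \frac{580}{21} \approx -27.619$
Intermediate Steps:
$G{\left(O,s \right)} = - \frac{6}{7}$ ($G{\left(O,s \right)} = \left(- \frac{1}{7}\right) 6 = - \frac{6}{7}$)
$g{\left(t,X \right)} = 2 X$ ($g{\left(t,X \right)} = X + X = 2 X$)
$J = - \frac{990}{7}$ ($J = 11 \left(- \frac{6}{7} - 12\right) = 11 \left(- \frac{90}{7}\right) = - \frac{990}{7} \approx -141.43$)
$\left(J - 770\right) g{\left(5,\frac{1}{30 + 36} \right)} = \left(- \frac{990}{7} - 770\right) \frac{2}{30 + 36} = - \frac{6380 \cdot \frac{2}{66}}{7} = - \frac{6380 \cdot 2 \cdot \frac{1}{66}}{7} = \left(- \frac{6380}{7}\right) \frac{1}{33} = - \frac{580}{21}$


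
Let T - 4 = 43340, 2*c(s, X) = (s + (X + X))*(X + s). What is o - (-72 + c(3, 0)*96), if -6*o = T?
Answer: -7584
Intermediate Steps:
c(s, X) = (X + s)*(s + 2*X)/2 (c(s, X) = ((s + (X + X))*(X + s))/2 = ((s + 2*X)*(X + s))/2 = ((X + s)*(s + 2*X))/2 = (X + s)*(s + 2*X)/2)
T = 43344 (T = 4 + 43340 = 43344)
o = -7224 (o = -⅙*43344 = -7224)
o - (-72 + c(3, 0)*96) = -7224 - (-72 + (0² + (½)*3² + (3/2)*0*3)*96) = -7224 - (-72 + (0 + (½)*9 + 0)*96) = -7224 - (-72 + (0 + 9/2 + 0)*96) = -7224 - (-72 + (9/2)*96) = -7224 - (-72 + 432) = -7224 - 1*360 = -7224 - 360 = -7584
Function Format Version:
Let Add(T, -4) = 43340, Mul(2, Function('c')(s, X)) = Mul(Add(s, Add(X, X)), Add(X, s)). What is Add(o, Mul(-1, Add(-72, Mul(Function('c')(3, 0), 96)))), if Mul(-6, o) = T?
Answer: -7584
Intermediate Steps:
Function('c')(s, X) = Mul(Rational(1, 2), Add(X, s), Add(s, Mul(2, X))) (Function('c')(s, X) = Mul(Rational(1, 2), Mul(Add(s, Add(X, X)), Add(X, s))) = Mul(Rational(1, 2), Mul(Add(s, Mul(2, X)), Add(X, s))) = Mul(Rational(1, 2), Mul(Add(X, s), Add(s, Mul(2, X)))) = Mul(Rational(1, 2), Add(X, s), Add(s, Mul(2, X))))
T = 43344 (T = Add(4, 43340) = 43344)
o = -7224 (o = Mul(Rational(-1, 6), 43344) = -7224)
Add(o, Mul(-1, Add(-72, Mul(Function('c')(3, 0), 96)))) = Add(-7224, Mul(-1, Add(-72, Mul(Add(Pow(0, 2), Mul(Rational(1, 2), Pow(3, 2)), Mul(Rational(3, 2), 0, 3)), 96)))) = Add(-7224, Mul(-1, Add(-72, Mul(Add(0, Mul(Rational(1, 2), 9), 0), 96)))) = Add(-7224, Mul(-1, Add(-72, Mul(Add(0, Rational(9, 2), 0), 96)))) = Add(-7224, Mul(-1, Add(-72, Mul(Rational(9, 2), 96)))) = Add(-7224, Mul(-1, Add(-72, 432))) = Add(-7224, Mul(-1, 360)) = Add(-7224, -360) = -7584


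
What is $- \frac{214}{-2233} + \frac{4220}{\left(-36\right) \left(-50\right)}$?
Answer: $\frac{490423}{200970} \approx 2.4403$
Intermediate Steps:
$- \frac{214}{-2233} + \frac{4220}{\left(-36\right) \left(-50\right)} = \left(-214\right) \left(- \frac{1}{2233}\right) + \frac{4220}{1800} = \frac{214}{2233} + 4220 \cdot \frac{1}{1800} = \frac{214}{2233} + \frac{211}{90} = \frac{490423}{200970}$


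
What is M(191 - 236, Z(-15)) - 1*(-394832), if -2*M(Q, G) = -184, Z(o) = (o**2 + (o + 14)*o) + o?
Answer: 394924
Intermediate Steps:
Z(o) = o + o**2 + o*(14 + o) (Z(o) = (o**2 + (14 + o)*o) + o = (o**2 + o*(14 + o)) + o = o + o**2 + o*(14 + o))
M(Q, G) = 92 (M(Q, G) = -1/2*(-184) = 92)
M(191 - 236, Z(-15)) - 1*(-394832) = 92 - 1*(-394832) = 92 + 394832 = 394924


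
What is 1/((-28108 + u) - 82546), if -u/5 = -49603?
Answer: 1/137361 ≈ 7.2801e-6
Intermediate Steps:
u = 248015 (u = -5*(-49603) = 248015)
1/((-28108 + u) - 82546) = 1/((-28108 + 248015) - 82546) = 1/(219907 - 82546) = 1/137361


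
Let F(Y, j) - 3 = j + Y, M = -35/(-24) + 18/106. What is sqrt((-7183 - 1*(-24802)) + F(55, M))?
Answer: sqrt(7150934370)/636 ≈ 132.96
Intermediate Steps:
M = 2071/1272 (M = -35*(-1/24) + 18*(1/106) = 35/24 + 9/53 = 2071/1272 ≈ 1.6281)
F(Y, j) = 3 + Y + j (F(Y, j) = 3 + (j + Y) = 3 + (Y + j) = 3 + Y + j)
sqrt((-7183 - 1*(-24802)) + F(55, M)) = sqrt((-7183 - 1*(-24802)) + (3 + 55 + 2071/1272)) = sqrt((-7183 + 24802) + 75847/1272) = sqrt(17619 + 75847/1272) = sqrt(22487215/1272) = sqrt(7150934370)/636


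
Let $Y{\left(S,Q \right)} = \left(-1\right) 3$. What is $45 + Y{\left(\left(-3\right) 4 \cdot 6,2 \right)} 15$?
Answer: $0$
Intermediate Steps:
$Y{\left(S,Q \right)} = -3$
$45 + Y{\left(\left(-3\right) 4 \cdot 6,2 \right)} 15 = 45 - 45 = 0$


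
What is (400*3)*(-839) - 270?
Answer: -1007070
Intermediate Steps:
(400*3)*(-839) - 270 = 1200*(-839) - 270 = -1006800 - 270 = -1007070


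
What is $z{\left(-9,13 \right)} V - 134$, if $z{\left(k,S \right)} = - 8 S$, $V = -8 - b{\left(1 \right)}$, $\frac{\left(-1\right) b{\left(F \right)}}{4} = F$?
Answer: $282$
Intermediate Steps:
$b{\left(F \right)} = - 4 F$
$V = -4$ ($V = -8 - \left(-4\right) 1 = -8 - -4 = -8 + 4 = -4$)
$z{\left(-9,13 \right)} V - 134 = \left(-8\right) 13 \left(-4\right) - 134 = \left(-104\right) \left(-4\right) - 134 = 416 - 134 = 282$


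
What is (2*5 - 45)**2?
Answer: 1225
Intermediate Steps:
(2*5 - 45)**2 = (10 - 45)**2 = (-35)**2 = 1225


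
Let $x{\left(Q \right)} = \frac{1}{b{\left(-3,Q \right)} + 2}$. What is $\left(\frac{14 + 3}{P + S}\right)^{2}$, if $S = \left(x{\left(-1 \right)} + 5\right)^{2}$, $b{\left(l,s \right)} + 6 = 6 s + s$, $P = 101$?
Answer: $\frac{4231249}{229128769} \approx 0.018467$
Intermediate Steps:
$b{\left(l,s \right)} = -6 + 7 s$ ($b{\left(l,s \right)} = -6 + \left(6 s + s\right) = -6 + 7 s$)
$x{\left(Q \right)} = \frac{1}{-4 + 7 Q}$ ($x{\left(Q \right)} = \frac{1}{\left(-6 + 7 Q\right) + 2} = \frac{1}{-4 + 7 Q}$)
$S = \frac{2916}{121}$ ($S = \left(\frac{1}{-4 + 7 \left(-1\right)} + 5\right)^{2} = \left(\frac{1}{-4 - 7} + 5\right)^{2} = \left(\frac{1}{-11} + 5\right)^{2} = \left(- \frac{1}{11} + 5\right)^{2} = \left(\frac{54}{11}\right)^{2} = \frac{2916}{121} \approx 24.099$)
$\left(\frac{14 + 3}{P + S}\right)^{2} = \left(\frac{14 + 3}{101 + \frac{2916}{121}}\right)^{2} = \left(\frac{17}{\frac{15137}{121}}\right)^{2} = \left(17 \cdot \frac{121}{15137}\right)^{2} = \left(\frac{2057}{15137}\right)^{2} = \frac{4231249}{229128769}$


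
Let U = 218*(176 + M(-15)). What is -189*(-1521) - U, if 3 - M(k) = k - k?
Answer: 248447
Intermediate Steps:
M(k) = 3 (M(k) = 3 - (k - k) = 3 - 1*0 = 3 + 0 = 3)
U = 39022 (U = 218*(176 + 3) = 218*179 = 39022)
-189*(-1521) - U = -189*(-1521) - 1*39022 = 287469 - 39022 = 248447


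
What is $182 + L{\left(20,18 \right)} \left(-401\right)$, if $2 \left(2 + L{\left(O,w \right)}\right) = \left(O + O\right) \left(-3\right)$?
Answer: $25044$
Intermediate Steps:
$L{\left(O,w \right)} = -2 - 3 O$ ($L{\left(O,w \right)} = -2 + \frac{\left(O + O\right) \left(-3\right)}{2} = -2 + \frac{2 O \left(-3\right)}{2} = -2 + \frac{\left(-6\right) O}{2} = -2 - 3 O$)
$182 + L{\left(20,18 \right)} \left(-401\right) = 182 + \left(-2 - 60\right) \left(-401\right) = 182 - -24862 = 182 + 24862 = 25044$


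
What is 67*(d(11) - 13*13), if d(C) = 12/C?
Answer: -123749/11 ≈ -11250.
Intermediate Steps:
67*(d(11) - 13*13) = 67*(12/11 - 13*13) = 67*(12*(1/11) - 169) = 67*(12/11 - 169) = 67*(-1847/11) = -123749/11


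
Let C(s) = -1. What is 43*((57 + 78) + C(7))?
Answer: 5762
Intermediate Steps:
43*((57 + 78) + C(7)) = 43*((57 + 78) - 1) = 43*(135 - 1) = 43*134 = 5762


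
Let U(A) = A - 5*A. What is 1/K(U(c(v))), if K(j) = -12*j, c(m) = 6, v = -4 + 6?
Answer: 1/288 ≈ 0.0034722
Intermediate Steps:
v = 2
U(A) = -4*A
1/K(U(c(v))) = 1/(-(-48)*6) = 1/(-12*(-24)) = 1/288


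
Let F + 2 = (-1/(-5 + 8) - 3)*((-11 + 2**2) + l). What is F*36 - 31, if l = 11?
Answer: -583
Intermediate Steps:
F = -46/3 (F = -2 + (-1/(-5 + 8) - 3)*((-11 + 2**2) + 11) = -2 + (-1/3 - 3)*((-11 + 4) + 11) = -2 + (-1*1/3 - 3)*(-7 + 11) = -2 + (-1/3 - 3)*4 = -2 - 10/3*4 = -2 - 40/3 = -46/3 ≈ -15.333)
F*36 - 31 = -46/3*36 - 31 = -552 - 31 = -583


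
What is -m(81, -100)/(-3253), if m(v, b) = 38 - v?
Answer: -43/3253 ≈ -0.013219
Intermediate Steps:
-m(81, -100)/(-3253) = -(38 - 1*81)/(-3253) = -(38 - 81)*(-1/3253) = -1*(-43)*(-1/3253) = 43*(-1/3253) = -43/3253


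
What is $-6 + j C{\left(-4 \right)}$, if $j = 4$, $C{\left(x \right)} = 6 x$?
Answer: $-102$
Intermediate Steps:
$-6 + j C{\left(-4 \right)} = -6 + 4 \cdot 6 \left(-4\right) = -6 + 4 \left(-24\right) = -6 - 96 = -102$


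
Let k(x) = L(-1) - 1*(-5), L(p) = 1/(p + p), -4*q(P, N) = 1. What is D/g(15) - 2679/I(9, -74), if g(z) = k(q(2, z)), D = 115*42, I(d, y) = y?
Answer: 246317/222 ≈ 1109.5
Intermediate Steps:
q(P, N) = -¼ (q(P, N) = -¼*1 = -¼)
L(p) = 1/(2*p)
D = 4830
k(x) = 9/2 (k(x) = (½)/(-1) - 1*(-5) = (½)*(-1) + 5 = -½ + 5 = 9/2)
g(z) = 9/2
D/g(15) - 2679/I(9, -74) = 4830/(9/2) - 2679/(-74) = 4830*(2/9) - 2679*(-1/74) = 3220/3 + 2679/74 = 246317/222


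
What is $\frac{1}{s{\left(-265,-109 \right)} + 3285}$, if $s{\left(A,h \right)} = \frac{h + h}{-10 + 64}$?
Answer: $\frac{27}{88586} \approx 0.00030479$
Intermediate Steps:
$s{\left(A,h \right)} = \frac{h}{27}$ ($s{\left(A,h \right)} = \frac{2 h}{54} = 2 h \frac{1}{54} = \frac{h}{27}$)
$\frac{1}{s{\left(-265,-109 \right)} + 3285} = \frac{1}{\frac{1}{27} \left(-109\right) + 3285} = \frac{1}{- \frac{109}{27} + 3285} = \frac{1}{\frac{88586}{27}} = \frac{27}{88586}$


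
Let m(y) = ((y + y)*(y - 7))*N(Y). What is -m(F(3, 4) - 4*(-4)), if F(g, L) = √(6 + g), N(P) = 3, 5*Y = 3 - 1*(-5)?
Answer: -1368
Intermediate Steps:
Y = 8/5 (Y = (3 - 1*(-5))/5 = (3 + 5)/5 = (⅕)*8 = 8/5 ≈ 1.6000)
m(y) = 6*y*(-7 + y) (m(y) = ((y + y)*(y - 7))*3 = ((2*y)*(-7 + y))*3 = (2*y*(-7 + y))*3 = 6*y*(-7 + y))
-m(F(3, 4) - 4*(-4)) = -6*(√(6 + 3) - 4*(-4))*(-7 + (√(6 + 3) - 4*(-4))) = -6*(√9 + 16)*(-7 + (√9 + 16)) = -6*(3 + 16)*(-7 + (3 + 16)) = -6*19*(-7 + 19) = -6*19*12 = -1*1368 = -1368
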